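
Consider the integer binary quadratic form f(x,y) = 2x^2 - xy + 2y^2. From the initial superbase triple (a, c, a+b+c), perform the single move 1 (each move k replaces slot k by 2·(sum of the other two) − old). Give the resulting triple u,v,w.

start (2,2,3) = (f(1,0),f(0,1),f(1,1))
replace slot 1: 2·(2+3) − 2 = 8 → (8,2,3)

8,2,3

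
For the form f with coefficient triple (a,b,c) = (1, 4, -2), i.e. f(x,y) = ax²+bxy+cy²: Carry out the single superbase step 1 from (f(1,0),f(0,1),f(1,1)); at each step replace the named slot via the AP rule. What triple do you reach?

start (1,-2,3) = (f(1,0),f(0,1),f(1,1))
replace slot 1: 2·((-2)+3) − 1 = 1 → (1,-2,3)

1,-2,3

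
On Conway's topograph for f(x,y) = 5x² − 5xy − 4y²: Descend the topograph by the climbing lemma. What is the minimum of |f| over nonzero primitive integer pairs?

descent: ρ → (-4,5,5)  [lands on river]
river: ρ → (5,5,-4)
river: ρ → (-4,3,6)
river: ρ → (6,9,-1)
river: ρ → (-1,9,6)
river: ρ → (6,3,-4)
closes: descent 1, river 6
min |a| on river = 1

1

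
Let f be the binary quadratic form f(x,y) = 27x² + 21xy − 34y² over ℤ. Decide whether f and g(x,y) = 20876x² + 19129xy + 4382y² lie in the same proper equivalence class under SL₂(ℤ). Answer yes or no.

D₁ = 4113, D₂ = 4113
river cycle of f (length 46): (-34, 47, 14), (14, 37, -49), (-49, 61, 2), (2, 63, -18), (-18, 45, 29), (29, 13, -34), (-34, 55, 8), (8, 57, -27), (-27, 51, 14), (14, 61, -7), … (36 more)
river cycle of g (length 46): (27, 21, -34), (-34, 47, 14), (14, 37, -49), (-49, 61, 2), (2, 63, -18), (-18, 45, 29), (29, 13, -34), (-34, 55, 8), (8, 57, -27), (-27, 51, 14), … (36 more)
cycles coincide ⇒ equivalent

yes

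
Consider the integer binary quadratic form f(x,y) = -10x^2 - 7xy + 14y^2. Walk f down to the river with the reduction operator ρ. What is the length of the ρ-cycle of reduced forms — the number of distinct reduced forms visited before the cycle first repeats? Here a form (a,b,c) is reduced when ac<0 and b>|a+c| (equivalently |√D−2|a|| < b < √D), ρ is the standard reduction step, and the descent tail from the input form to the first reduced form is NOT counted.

D = 609, ⌊√D⌋ = 24
descent: ρ → (14,7,-10)  [lands on river]
river: ρ → (-10,13,11)
river: ρ → (11,9,-12)
river: ρ → (-12,15,8)
river: ρ → (8,17,-10)
river: ρ → (-10,23,2)
river: ρ → (2,21,-21)
river: ρ → (-21,21,2)
river: ρ → (2,23,-10)
river: ρ → (-10,17,8)
river: ρ → (8,15,-12)
river: ρ → (-12,9,11)
river: ρ → (11,13,-10)
river: ρ → (-10,7,14)
river: ρ → (14,21,-3)
river: ρ → (-3,21,14)
ρ-cycle length = 16 (tail of 1 descent step not counted)

16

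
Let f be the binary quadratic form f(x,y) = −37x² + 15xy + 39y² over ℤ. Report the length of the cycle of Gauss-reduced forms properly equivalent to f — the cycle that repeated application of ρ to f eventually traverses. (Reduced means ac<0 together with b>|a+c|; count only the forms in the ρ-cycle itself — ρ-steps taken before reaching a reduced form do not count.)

D = 5997, ⌊√D⌋ = 77
river: ρ → (39,63,-13)
river: ρ → (-13,67,29)
river: ρ → (29,49,-31)
river: ρ → (-31,75,3)
river: ρ → (3,75,-31)
river: ρ → (-31,49,29)
river: ρ → (29,67,-13)
river: ρ → (-13,63,39)
river: ρ → (39,15,-37)
river: ρ → (-37,59,17)
river: ρ → (17,77,-1)
river: ρ → (-1,77,17)
river: ρ → (17,59,-37)
river: ρ → (-37,15,39)
ρ-cycle length = 14 (tail of 0 descent steps not counted)

14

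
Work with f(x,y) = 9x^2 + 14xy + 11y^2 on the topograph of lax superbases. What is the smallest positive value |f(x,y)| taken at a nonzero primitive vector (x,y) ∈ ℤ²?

translate: b→-4 (≡14 mod 18), so (9,14,11)→(9,-4,6)
flip: (9,-4,6)→(6,4,9)
reduced (well bottom): (6,4,9) with a≤c, −a<b≤a
well minimum = a = 6

6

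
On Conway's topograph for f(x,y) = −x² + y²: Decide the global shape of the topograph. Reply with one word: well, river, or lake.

D = b²−4ac = 0² − 4·(-1)·1 = 4
D = 2² is a perfect square ⇒ form factors over ℤ ⇒ lakes

lake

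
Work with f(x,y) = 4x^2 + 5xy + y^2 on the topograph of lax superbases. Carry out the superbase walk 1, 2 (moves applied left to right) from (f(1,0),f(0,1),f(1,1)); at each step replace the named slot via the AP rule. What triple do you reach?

start (4,1,10) = (f(1,0),f(0,1),f(1,1))
replace slot 1: 2·(1+10) − 4 = 18 → (18,1,10)
replace slot 2: 2·(18+10) − 1 = 55 → (18,55,10)

18,55,10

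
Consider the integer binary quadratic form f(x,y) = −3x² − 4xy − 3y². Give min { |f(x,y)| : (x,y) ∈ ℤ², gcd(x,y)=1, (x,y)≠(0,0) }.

translate: b→-2 (≡4 mod 6), so (3,4,3)→(3,-2,2)
flip: (3,-2,2)→(2,2,3)
reduced (well bottom): (2,2,3) with a≤c, −a<b≤a
well minimum |f| = |-2| = 2 (negative-definite)

2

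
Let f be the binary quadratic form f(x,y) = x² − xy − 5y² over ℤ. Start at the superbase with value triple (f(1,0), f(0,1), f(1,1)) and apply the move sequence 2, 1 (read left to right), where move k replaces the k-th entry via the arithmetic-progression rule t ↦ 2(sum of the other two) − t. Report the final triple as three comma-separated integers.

start (1,-5,-5) = (f(1,0),f(0,1),f(1,1))
replace slot 2: 2·(1+(-5)) − (-5) = -3 → (1,-3,-5)
replace slot 1: 2·((-3)+(-5)) − 1 = -17 → (-17,-3,-5)

-17,-3,-5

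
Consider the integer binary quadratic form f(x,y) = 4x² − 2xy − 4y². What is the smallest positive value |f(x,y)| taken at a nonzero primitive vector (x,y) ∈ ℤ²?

descent: ρ → (-4,2,4)  [lands on river]
river: ρ → (4,6,-2)
river: ρ → (-2,6,4)
river: ρ → (4,2,-4)
river: ρ → (-4,6,2)
river: ρ → (2,6,-4)
closes: descent 1, river 6
min |a| on river = 2

2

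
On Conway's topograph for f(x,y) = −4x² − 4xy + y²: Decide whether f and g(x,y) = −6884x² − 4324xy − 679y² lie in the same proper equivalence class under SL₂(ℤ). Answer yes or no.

D₁ = 32, D₂ = 32
river cycle of f (length 2): (1, 4, -4), (-4, 4, 1)
river cycle of g (length 2): (-4, 4, 1), (1, 4, -4)
cycles coincide ⇒ equivalent

yes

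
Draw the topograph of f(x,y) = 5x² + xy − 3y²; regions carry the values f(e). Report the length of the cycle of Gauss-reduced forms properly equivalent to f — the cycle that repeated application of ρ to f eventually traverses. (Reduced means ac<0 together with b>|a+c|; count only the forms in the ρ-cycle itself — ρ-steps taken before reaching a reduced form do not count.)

D = 61, ⌊√D⌋ = 7
descent: ρ → (-3,5,3)  [lands on river]
river: ρ → (3,7,-1)
river: ρ → (-1,7,3)
river: ρ → (3,5,-3)
river: ρ → (-3,7,1)
river: ρ → (1,7,-3)
ρ-cycle length = 6 (tail of 1 descent step not counted)

6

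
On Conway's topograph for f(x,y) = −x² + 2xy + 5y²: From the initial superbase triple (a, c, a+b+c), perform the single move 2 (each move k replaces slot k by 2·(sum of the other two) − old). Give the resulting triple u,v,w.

start (-1,5,6) = (f(1,0),f(0,1),f(1,1))
replace slot 2: 2·((-1)+6) − 5 = 5 → (-1,5,6)

-1,5,6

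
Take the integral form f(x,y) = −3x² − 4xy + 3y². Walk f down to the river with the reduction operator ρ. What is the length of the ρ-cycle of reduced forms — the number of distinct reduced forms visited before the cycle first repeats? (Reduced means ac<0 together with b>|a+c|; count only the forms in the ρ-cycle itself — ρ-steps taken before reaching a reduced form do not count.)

D = 52, ⌊√D⌋ = 7
descent: ρ → (3,4,-3)  [lands on river]
river: ρ → (-3,2,4)
river: ρ → (4,6,-1)
river: ρ → (-1,6,4)
river: ρ → (4,2,-3)
river: ρ → (-3,4,3)
river: ρ → (3,2,-4)
river: ρ → (-4,6,1)
river: ρ → (1,6,-4)
river: ρ → (-4,2,3)
ρ-cycle length = 10 (tail of 1 descent step not counted)

10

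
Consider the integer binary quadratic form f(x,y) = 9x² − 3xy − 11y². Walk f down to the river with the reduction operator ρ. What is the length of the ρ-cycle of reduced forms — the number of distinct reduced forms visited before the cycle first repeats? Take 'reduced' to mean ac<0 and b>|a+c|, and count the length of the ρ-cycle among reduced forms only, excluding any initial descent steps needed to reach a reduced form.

D = 405, ⌊√D⌋ = 20
descent: ρ → (-11,3,9)  [lands on river]
river: ρ → (9,15,-5)
river: ρ → (-5,15,9)
river: ρ → (9,3,-11)
river: ρ → (-11,19,1)
river: ρ → (1,19,-11)
ρ-cycle length = 6 (tail of 1 descent step not counted)

6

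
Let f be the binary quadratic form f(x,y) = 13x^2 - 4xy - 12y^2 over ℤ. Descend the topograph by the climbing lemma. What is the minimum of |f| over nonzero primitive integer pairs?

descent: ρ → (-12,4,13)  [lands on river]
river: ρ → (13,22,-3)
river: ρ → (-3,20,20)
river: ρ → (20,20,-3)
river: ρ → (-3,22,13)
river: ρ → (13,4,-12)
river: ρ → (-12,20,5)
river: ρ → (5,20,-12)
closes: descent 1, river 8
min |a| on river = 3

3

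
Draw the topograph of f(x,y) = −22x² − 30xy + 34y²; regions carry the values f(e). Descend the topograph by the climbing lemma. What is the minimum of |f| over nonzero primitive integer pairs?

descent: ρ → (34,30,-22)  [lands on river]
river: ρ → (-22,58,6)
river: ρ → (6,62,-2)
river: ρ → (-2,62,6)
river: ρ → (6,58,-22)
river: ρ → (-22,30,34)
river: ρ → (34,38,-18)
river: ρ → (-18,34,38)
river: ρ → (38,42,-14)
river: ρ → (-14,42,38)
river: ρ → (38,34,-18)
river: ρ → (-18,38,34)
closes: descent 1, river 12
min |a| on river = 2

2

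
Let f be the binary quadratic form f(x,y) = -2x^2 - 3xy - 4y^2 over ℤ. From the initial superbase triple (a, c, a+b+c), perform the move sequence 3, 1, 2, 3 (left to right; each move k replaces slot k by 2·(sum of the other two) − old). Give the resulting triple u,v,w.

start (-2,-4,-9) = (f(1,0),f(0,1),f(1,1))
replace slot 3: 2·((-2)+(-4)) − (-9) = -3 → (-2,-4,-3)
replace slot 1: 2·((-4)+(-3)) − (-2) = -12 → (-12,-4,-3)
replace slot 2: 2·((-12)+(-3)) − (-4) = -26 → (-12,-26,-3)
replace slot 3: 2·((-12)+(-26)) − (-3) = -73 → (-12,-26,-73)

-12,-26,-73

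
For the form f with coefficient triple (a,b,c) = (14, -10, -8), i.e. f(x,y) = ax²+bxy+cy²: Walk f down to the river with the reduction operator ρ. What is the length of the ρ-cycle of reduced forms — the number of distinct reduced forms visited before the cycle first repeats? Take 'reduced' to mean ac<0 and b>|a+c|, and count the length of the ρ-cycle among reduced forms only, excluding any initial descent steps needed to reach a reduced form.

D = 548, ⌊√D⌋ = 23
descent: ρ → (-8,10,14)  [lands on river]
river: ρ → (14,18,-4)
river: ρ → (-4,22,4)
river: ρ → (4,18,-14)
river: ρ → (-14,10,8)
river: ρ → (8,22,-2)
river: ρ → (-2,22,8)
river: ρ → (8,10,-14)
river: ρ → (-14,18,4)
river: ρ → (4,22,-4)
river: ρ → (-4,18,14)
river: ρ → (14,10,-8)
river: ρ → (-8,22,2)
river: ρ → (2,22,-8)
ρ-cycle length = 14 (tail of 1 descent step not counted)

14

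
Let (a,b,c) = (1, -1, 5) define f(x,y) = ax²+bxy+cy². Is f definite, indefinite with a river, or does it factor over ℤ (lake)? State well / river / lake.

D = b²−4ac = (-1)² − 4·1·5 = -19
D < 0 ⇒ definite ⇒ every region one sign ⇒ single well

well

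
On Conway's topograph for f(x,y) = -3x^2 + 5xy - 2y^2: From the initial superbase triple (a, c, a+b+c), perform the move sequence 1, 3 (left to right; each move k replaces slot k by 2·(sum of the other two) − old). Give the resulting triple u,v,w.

start (-3,-2,0) = (f(1,0),f(0,1),f(1,1))
replace slot 1: 2·((-2)+0) − (-3) = -1 → (-1,-2,0)
replace slot 3: 2·((-1)+(-2)) − 0 = -6 → (-1,-2,-6)

-1,-2,-6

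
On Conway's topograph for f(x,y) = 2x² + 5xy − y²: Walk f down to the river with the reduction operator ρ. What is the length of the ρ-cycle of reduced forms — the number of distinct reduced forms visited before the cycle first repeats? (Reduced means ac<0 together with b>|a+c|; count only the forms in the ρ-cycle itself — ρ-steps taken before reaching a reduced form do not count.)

D = 33, ⌊√D⌋ = 5
river: ρ → (-1,5,2)
river: ρ → (2,3,-3)
river: ρ → (-3,3,2)
river: ρ → (2,5,-1)
ρ-cycle length = 4 (tail of 0 descent steps not counted)

4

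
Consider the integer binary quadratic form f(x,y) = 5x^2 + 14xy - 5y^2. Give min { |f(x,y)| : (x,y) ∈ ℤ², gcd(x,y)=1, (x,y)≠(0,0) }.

river: ρ → (-5,16,2)
river: ρ → (2,16,-5)
river: ρ → (-5,14,5)
river: ρ → (5,16,-2)
river: ρ → (-2,16,5)
river: ρ → (5,14,-5)
closes: descent 0, river 6
min |a| on river = 2

2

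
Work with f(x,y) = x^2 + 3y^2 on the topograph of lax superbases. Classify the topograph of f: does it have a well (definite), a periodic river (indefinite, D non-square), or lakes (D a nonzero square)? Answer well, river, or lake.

D = b²−4ac = 0² − 4·1·3 = -12
D < 0 ⇒ definite ⇒ every region one sign ⇒ single well

well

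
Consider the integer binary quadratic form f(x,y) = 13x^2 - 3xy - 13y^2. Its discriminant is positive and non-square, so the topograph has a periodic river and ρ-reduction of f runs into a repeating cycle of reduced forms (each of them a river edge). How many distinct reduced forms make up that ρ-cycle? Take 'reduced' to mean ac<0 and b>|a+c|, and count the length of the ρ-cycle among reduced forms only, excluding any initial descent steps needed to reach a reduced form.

D = 685, ⌊√D⌋ = 26
descent: ρ → (-13,3,13)  [lands on river]
river: ρ → (13,23,-3)
river: ρ → (-3,25,5)
river: ρ → (5,25,-3)
river: ρ → (-3,23,13)
river: ρ → (13,3,-13)
river: ρ → (-13,23,3)
river: ρ → (3,25,-5)
river: ρ → (-5,25,3)
river: ρ → (3,23,-13)
ρ-cycle length = 10 (tail of 1 descent step not counted)

10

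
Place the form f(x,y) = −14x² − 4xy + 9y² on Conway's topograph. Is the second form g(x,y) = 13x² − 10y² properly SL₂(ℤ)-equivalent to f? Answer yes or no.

D₁ = 520, D₂ = 520
river cycle of f (length 6): (9, 22, -1), (-1, 22, 9), (9, 14, -9), (-9, 22, 1), (1, 22, -9), (-9, 14, 9)
river cycle of g (length 6): (-10, 20, 3), (3, 22, -3), (-3, 20, 10), (10, 20, -3), (-3, 22, 3), (3, 20, -10)
cycles differ ⇒ inequivalent

no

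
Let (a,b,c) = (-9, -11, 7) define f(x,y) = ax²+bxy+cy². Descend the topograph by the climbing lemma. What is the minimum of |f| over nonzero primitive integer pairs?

descent: ρ → (7,11,-9)  [lands on river]
river: ρ → (-9,7,9)
river: ρ → (9,11,-7)
river: ρ → (-7,17,3)
river: ρ → (3,19,-1)
river: ρ → (-1,19,3)
river: ρ → (3,17,-7)
river: ρ → (-7,11,9)
river: ρ → (9,7,-9)
river: ρ → (-9,11,7)
river: ρ → (7,17,-3)
river: ρ → (-3,19,1)
river: ρ → (1,19,-3)
river: ρ → (-3,17,7)
closes: descent 1, river 14
min |a| on river = 1

1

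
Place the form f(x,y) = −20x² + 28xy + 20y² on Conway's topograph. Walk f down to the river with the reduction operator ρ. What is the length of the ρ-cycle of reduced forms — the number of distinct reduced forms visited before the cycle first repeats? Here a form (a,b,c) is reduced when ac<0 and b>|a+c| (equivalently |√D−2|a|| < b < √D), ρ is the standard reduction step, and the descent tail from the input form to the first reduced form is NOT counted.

D = 2384, ⌊√D⌋ = 48
river: ρ → (20,12,-28)
river: ρ → (-28,44,4)
river: ρ → (4,44,-28)
river: ρ → (-28,12,20)
river: ρ → (20,28,-20)
river: ρ → (-20,12,28)
river: ρ → (28,44,-4)
river: ρ → (-4,44,28)
river: ρ → (28,12,-20)
river: ρ → (-20,28,20)
ρ-cycle length = 10 (tail of 0 descent steps not counted)

10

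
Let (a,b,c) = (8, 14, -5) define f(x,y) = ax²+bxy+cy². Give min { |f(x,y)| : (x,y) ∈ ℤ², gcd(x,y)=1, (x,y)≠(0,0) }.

river: ρ → (-5,16,5)
river: ρ → (5,14,-8)
river: ρ → (-8,18,1)
river: ρ → (1,18,-8)
river: ρ → (-8,14,5)
river: ρ → (5,16,-5)
river: ρ → (-5,14,8)
river: ρ → (8,18,-1)
river: ρ → (-1,18,8)
river: ρ → (8,14,-5)
closes: descent 0, river 10
min |a| on river = 1

1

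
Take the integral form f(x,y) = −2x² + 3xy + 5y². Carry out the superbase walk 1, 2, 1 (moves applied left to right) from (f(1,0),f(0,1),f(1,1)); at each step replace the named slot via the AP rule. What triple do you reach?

start (-2,5,6) = (f(1,0),f(0,1),f(1,1))
replace slot 1: 2·(5+6) − (-2) = 24 → (24,5,6)
replace slot 2: 2·(24+6) − 5 = 55 → (24,55,6)
replace slot 1: 2·(55+6) − 24 = 98 → (98,55,6)

98,55,6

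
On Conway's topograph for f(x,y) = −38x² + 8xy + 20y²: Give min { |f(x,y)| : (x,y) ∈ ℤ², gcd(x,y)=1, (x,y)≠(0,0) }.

descent: ρ → (20,32,-26)  [lands on river]
river: ρ → (-26,20,26)
river: ρ → (26,32,-20)
river: ρ → (-20,48,10)
river: ρ → (10,52,-10)
river: ρ → (-10,48,20)
closes: descent 1, river 6
min |a| on river = 10

10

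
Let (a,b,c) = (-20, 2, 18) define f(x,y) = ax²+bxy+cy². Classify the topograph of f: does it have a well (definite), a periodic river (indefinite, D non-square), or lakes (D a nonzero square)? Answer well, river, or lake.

D = b²−4ac = 2² − 4·(-20)·18 = 1444
D = 38² is a perfect square ⇒ form factors over ℤ ⇒ lakes

lake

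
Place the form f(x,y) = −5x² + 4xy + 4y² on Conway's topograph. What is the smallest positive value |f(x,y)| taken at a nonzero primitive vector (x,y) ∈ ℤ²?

river: ρ → (4,4,-5)
river: ρ → (-5,6,3)
river: ρ → (3,6,-5)
river: ρ → (-5,4,4)
closes: descent 0, river 4
min |a| on river = 3

3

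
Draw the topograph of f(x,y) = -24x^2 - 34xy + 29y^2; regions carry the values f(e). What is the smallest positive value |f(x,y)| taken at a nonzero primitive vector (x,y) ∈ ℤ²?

descent: ρ → (29,34,-24)  [lands on river]
river: ρ → (-24,62,1)
river: ρ → (1,62,-24)
river: ρ → (-24,34,29)
river: ρ → (29,24,-29)
river: ρ → (-29,34,24)
river: ρ → (24,62,-1)
river: ρ → (-1,62,24)
river: ρ → (24,34,-29)
river: ρ → (-29,24,29)
closes: descent 1, river 10
min |a| on river = 1

1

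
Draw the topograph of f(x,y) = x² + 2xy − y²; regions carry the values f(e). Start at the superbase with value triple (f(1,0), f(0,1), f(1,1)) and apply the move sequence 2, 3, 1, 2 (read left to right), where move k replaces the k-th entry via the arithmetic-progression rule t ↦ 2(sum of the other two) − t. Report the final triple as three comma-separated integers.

start (1,-1,2) = (f(1,0),f(0,1),f(1,1))
replace slot 2: 2·(1+2) − (-1) = 7 → (1,7,2)
replace slot 3: 2·(1+7) − 2 = 14 → (1,7,14)
replace slot 1: 2·(7+14) − 1 = 41 → (41,7,14)
replace slot 2: 2·(41+14) − 7 = 103 → (41,103,14)

41,103,14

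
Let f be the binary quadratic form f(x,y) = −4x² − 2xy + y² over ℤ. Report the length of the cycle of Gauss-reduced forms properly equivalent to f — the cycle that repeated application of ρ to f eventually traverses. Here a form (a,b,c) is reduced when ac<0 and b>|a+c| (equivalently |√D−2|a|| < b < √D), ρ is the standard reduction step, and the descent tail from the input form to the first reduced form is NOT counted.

D = 20, ⌊√D⌋ = 4
descent: ρ → (1,4,-1)  [lands on river]
river: ρ → (-1,4,1)
ρ-cycle length = 2 (tail of 1 descent step not counted)

2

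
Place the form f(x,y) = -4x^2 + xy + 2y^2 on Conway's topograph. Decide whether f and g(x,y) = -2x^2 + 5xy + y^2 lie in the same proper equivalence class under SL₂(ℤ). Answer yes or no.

D₁ = 33, D₂ = 33
river cycle of f (length 4): (2, 3, -3), (-3, 3, 2), (2, 5, -1), (-1, 5, 2)
river cycle of g (length 4): (1, 5, -2), (-2, 3, 3), (3, 3, -2), (-2, 5, 1)
cycles differ ⇒ inequivalent

no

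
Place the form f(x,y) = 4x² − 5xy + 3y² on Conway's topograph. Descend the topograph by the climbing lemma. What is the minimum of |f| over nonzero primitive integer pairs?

translate: b→3 (≡-5 mod 8), so (4,-5,3)→(4,3,2)
flip: (4,3,2)→(2,-3,4)
translate: b→1 (≡-3 mod 4), so (2,-3,4)→(2,1,3)
reduced (well bottom): (2,1,3) with a≤c, −a<b≤a
well minimum = a = 2

2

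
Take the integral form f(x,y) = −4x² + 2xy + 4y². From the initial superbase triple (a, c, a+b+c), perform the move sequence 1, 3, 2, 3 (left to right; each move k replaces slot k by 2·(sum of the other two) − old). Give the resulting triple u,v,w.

start (-4,4,2) = (f(1,0),f(0,1),f(1,1))
replace slot 1: 2·(4+2) − (-4) = 16 → (16,4,2)
replace slot 3: 2·(16+4) − 2 = 38 → (16,4,38)
replace slot 2: 2·(16+38) − 4 = 104 → (16,104,38)
replace slot 3: 2·(16+104) − 38 = 202 → (16,104,202)

16,104,202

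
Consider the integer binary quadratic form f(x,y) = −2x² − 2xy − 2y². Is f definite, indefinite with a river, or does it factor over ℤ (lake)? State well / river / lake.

D = b²−4ac = (-2)² − 4·(-2)·(-2) = -12
D < 0 ⇒ definite ⇒ every region one sign ⇒ single well

well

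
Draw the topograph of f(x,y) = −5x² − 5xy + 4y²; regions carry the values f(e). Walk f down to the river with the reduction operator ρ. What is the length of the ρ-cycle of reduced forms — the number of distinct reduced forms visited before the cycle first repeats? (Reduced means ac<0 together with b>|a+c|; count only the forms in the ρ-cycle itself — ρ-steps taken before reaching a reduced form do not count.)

D = 105, ⌊√D⌋ = 10
descent: ρ → (4,5,-5)  [lands on river]
river: ρ → (-5,5,4)
river: ρ → (4,3,-6)
river: ρ → (-6,9,1)
river: ρ → (1,9,-6)
river: ρ → (-6,3,4)
ρ-cycle length = 6 (tail of 1 descent step not counted)

6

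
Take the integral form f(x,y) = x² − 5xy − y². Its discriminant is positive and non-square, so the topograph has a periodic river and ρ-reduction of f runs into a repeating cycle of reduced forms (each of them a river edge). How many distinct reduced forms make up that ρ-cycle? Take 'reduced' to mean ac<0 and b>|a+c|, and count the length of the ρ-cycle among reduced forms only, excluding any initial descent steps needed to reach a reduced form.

D = 29, ⌊√D⌋ = 5
descent: ρ → (-1,5,1)  [lands on river]
river: ρ → (1,5,-1)
ρ-cycle length = 2 (tail of 1 descent step not counted)

2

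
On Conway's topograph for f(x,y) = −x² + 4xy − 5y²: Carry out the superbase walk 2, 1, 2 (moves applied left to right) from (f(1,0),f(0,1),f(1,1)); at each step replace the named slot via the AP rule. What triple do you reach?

start (-1,-5,-2) = (f(1,0),f(0,1),f(1,1))
replace slot 2: 2·((-1)+(-2)) − (-5) = -1 → (-1,-1,-2)
replace slot 1: 2·((-1)+(-2)) − (-1) = -5 → (-5,-1,-2)
replace slot 2: 2·((-5)+(-2)) − (-1) = -13 → (-5,-13,-2)

-5,-13,-2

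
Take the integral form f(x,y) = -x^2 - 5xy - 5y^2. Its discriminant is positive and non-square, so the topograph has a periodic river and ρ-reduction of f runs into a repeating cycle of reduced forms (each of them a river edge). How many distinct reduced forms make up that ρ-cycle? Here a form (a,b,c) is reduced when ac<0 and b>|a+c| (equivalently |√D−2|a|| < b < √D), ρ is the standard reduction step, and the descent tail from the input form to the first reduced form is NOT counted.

D = 5, ⌊√D⌋ = 2
descent: ρ → (-5,5,-1)
descent: ρ → (-1,1,1)  [lands on river]
river: ρ → (1,1,-1)
ρ-cycle length = 2 (tail of 2 descent steps not counted)

2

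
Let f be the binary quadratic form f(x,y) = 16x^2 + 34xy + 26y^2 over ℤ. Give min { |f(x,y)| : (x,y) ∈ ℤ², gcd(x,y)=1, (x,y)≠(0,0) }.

translate: b→2 (≡34 mod 32), so (16,34,26)→(16,2,8)
flip: (16,2,8)→(8,-2,16)
reduced (well bottom): (8,-2,16) with a≤c, −a<b≤a
well minimum = a = 8

8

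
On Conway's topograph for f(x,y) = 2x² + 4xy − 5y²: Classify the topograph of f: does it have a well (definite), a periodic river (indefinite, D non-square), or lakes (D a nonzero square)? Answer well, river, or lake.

D = b²−4ac = 4² − 4·2·(-5) = 56
D > 0 non-square ⇒ indefinite ⇒ periodic river

river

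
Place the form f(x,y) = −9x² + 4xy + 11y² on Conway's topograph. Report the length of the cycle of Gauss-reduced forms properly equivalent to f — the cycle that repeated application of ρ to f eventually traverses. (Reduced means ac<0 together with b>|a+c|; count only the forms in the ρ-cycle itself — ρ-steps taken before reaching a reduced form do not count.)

D = 412, ⌊√D⌋ = 20
river: ρ → (11,18,-2)
river: ρ → (-2,18,11)
river: ρ → (11,4,-9)
river: ρ → (-9,14,6)
river: ρ → (6,10,-13)
river: ρ → (-13,16,3)
river: ρ → (3,20,-1)
river: ρ → (-1,20,3)
river: ρ → (3,16,-13)
river: ρ → (-13,10,6)
river: ρ → (6,14,-9)
river: ρ → (-9,4,11)
ρ-cycle length = 12 (tail of 0 descent steps not counted)

12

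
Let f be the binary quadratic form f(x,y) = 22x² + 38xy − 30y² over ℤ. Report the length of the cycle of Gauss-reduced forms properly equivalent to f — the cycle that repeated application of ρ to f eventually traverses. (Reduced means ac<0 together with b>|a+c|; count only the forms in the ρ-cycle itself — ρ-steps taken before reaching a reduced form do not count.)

D = 4084, ⌊√D⌋ = 63
river: ρ → (-30,22,30)
river: ρ → (30,38,-22)
river: ρ → (-22,50,18)
river: ρ → (18,58,-10)
river: ρ → (-10,62,6)
river: ρ → (6,58,-30)
river: ρ → (-30,62,2)
river: ρ → (2,62,-30)
river: ρ → (-30,58,6)
river: ρ → (6,62,-10)
river: ρ → (-10,58,18)
river: ρ → (18,50,-22)
river: ρ → (-22,38,30)
river: ρ → (30,22,-30)
river: ρ → (-30,38,22)
river: ρ → (22,50,-18)
river: ρ → (-18,58,10)
river: ρ → (10,62,-6)
river: ρ → (-6,58,30)
river: ρ → (30,62,-2)
river: ρ → (-2,62,30)
river: ρ → (30,58,-6)
river: ρ → (-6,62,10)
river: ρ → (10,58,-18)
river: ρ → (-18,50,22)
river: ρ → (22,38,-30)
ρ-cycle length = 26 (tail of 0 descent steps not counted)

26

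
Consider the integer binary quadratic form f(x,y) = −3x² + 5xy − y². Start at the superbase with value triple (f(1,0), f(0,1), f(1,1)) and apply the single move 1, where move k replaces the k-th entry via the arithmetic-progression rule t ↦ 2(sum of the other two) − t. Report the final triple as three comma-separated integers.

start (-3,-1,1) = (f(1,0),f(0,1),f(1,1))
replace slot 1: 2·((-1)+1) − (-3) = 3 → (3,-1,1)

3,-1,1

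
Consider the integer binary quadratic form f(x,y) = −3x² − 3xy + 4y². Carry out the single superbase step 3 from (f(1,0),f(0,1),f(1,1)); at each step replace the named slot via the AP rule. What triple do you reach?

start (-3,4,-2) = (f(1,0),f(0,1),f(1,1))
replace slot 3: 2·((-3)+4) − (-2) = 4 → (-3,4,4)

-3,4,4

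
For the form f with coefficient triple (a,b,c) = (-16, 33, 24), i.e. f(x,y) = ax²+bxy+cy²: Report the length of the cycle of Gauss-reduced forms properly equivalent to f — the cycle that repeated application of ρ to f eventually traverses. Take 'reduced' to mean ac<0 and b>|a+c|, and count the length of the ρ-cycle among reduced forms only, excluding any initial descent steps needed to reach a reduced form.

D = 2625, ⌊√D⌋ = 51
river: ρ → (24,15,-25)
river: ρ → (-25,35,14)
river: ρ → (14,49,-4)
river: ρ → (-4,47,26)
river: ρ → (26,5,-25)
river: ρ → (-25,45,6)
river: ρ → (6,51,-1)
river: ρ → (-1,51,6)
river: ρ → (6,45,-25)
river: ρ → (-25,5,26)
river: ρ → (26,47,-4)
river: ρ → (-4,49,14)
river: ρ → (14,35,-25)
river: ρ → (-25,15,24)
river: ρ → (24,33,-16)
river: ρ → (-16,31,26)
river: ρ → (26,21,-21)
river: ρ → (-21,21,26)
river: ρ → (26,31,-16)
river: ρ → (-16,33,24)
ρ-cycle length = 20 (tail of 0 descent steps not counted)

20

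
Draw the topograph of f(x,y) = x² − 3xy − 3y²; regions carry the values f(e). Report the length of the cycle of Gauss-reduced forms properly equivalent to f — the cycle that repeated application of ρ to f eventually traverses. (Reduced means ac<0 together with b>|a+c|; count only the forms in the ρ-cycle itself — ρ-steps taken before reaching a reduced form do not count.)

D = 21, ⌊√D⌋ = 4
descent: ρ → (-3,3,1)  [lands on river]
river: ρ → (1,3,-3)
ρ-cycle length = 2 (tail of 1 descent step not counted)

2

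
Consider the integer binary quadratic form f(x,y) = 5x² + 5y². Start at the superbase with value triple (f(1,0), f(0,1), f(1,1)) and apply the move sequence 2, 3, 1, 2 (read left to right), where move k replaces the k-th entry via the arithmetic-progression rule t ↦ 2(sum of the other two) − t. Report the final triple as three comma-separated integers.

start (5,5,10) = (f(1,0),f(0,1),f(1,1))
replace slot 2: 2·(5+10) − 5 = 25 → (5,25,10)
replace slot 3: 2·(5+25) − 10 = 50 → (5,25,50)
replace slot 1: 2·(25+50) − 5 = 145 → (145,25,50)
replace slot 2: 2·(145+50) − 25 = 365 → (145,365,50)

145,365,50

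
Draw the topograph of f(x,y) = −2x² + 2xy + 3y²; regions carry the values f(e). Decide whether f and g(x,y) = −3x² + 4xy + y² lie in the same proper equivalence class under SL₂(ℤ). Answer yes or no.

D₁ = 28, D₂ = 28
river cycle of f (length 4): (3, 4, -1), (-1, 4, 3), (3, 2, -2), (-2, 2, 3)
river cycle of g (length 4): (1, 4, -3), (-3, 2, 2), (2, 2, -3), (-3, 4, 1)
cycles differ ⇒ inequivalent

no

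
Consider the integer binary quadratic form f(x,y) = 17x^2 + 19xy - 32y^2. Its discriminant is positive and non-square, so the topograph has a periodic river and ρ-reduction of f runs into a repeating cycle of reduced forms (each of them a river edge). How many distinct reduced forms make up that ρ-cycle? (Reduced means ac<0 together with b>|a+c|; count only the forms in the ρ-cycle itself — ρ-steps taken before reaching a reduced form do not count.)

D = 2537, ⌊√D⌋ = 50
river: ρ → (-32,45,4)
river: ρ → (4,43,-43)
river: ρ → (-43,43,4)
river: ρ → (4,45,-32)
river: ρ → (-32,19,17)
river: ρ → (17,49,-2)
river: ρ → (-2,47,41)
river: ρ → (41,35,-8)
river: ρ → (-8,45,16)
river: ρ → (16,19,-34)
river: ρ → (-34,49,1)
river: ρ → (1,49,-34)
river: ρ → (-34,19,16)
river: ρ → (16,45,-8)
river: ρ → (-8,35,41)
river: ρ → (41,47,-2)
river: ρ → (-2,49,17)
river: ρ → (17,19,-32)
ρ-cycle length = 18 (tail of 0 descent steps not counted)

18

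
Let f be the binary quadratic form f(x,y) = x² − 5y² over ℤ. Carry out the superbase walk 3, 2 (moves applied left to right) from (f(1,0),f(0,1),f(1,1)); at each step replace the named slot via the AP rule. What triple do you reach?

start (1,-5,-4) = (f(1,0),f(0,1),f(1,1))
replace slot 3: 2·(1+(-5)) − (-4) = -4 → (1,-5,-4)
replace slot 2: 2·(1+(-4)) − (-5) = -1 → (1,-1,-4)

1,-1,-4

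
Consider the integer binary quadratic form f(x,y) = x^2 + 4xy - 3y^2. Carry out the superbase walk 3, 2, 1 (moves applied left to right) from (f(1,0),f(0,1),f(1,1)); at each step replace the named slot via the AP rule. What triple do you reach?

start (1,-3,2) = (f(1,0),f(0,1),f(1,1))
replace slot 3: 2·(1+(-3)) − 2 = -6 → (1,-3,-6)
replace slot 2: 2·(1+(-6)) − (-3) = -7 → (1,-7,-6)
replace slot 1: 2·((-7)+(-6)) − 1 = -27 → (-27,-7,-6)

-27,-7,-6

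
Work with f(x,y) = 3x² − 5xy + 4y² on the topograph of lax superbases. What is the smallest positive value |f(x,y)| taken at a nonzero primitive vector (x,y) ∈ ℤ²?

translate: b→1 (≡-5 mod 6), so (3,-5,4)→(3,1,2)
flip: (3,1,2)→(2,-1,3)
reduced (well bottom): (2,-1,3) with a≤c, −a<b≤a
well minimum = a = 2

2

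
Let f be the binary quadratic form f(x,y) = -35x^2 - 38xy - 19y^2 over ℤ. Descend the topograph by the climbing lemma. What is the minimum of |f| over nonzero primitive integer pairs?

translate: b→-32 (≡38 mod 70), so (35,38,19)→(35,-32,16)
flip: (35,-32,16)→(16,32,35)
translate: b→0 (≡32 mod 32), so (16,32,35)→(16,0,19)
reduced (well bottom): (16,0,19) with a≤c, −a<b≤a
well minimum |f| = |-16| = 16 (negative-definite)

16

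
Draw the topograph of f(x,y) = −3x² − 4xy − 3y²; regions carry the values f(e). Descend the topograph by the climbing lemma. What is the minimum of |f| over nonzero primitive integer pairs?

translate: b→-2 (≡4 mod 6), so (3,4,3)→(3,-2,2)
flip: (3,-2,2)→(2,2,3)
reduced (well bottom): (2,2,3) with a≤c, −a<b≤a
well minimum |f| = |-2| = 2 (negative-definite)

2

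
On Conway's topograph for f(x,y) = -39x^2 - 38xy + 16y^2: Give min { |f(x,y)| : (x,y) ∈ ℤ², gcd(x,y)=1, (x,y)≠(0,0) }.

descent: ρ → (16,38,-39)  [lands on river]
river: ρ → (-39,40,15)
river: ρ → (15,50,-24)
river: ρ → (-24,46,19)
river: ρ → (19,30,-40)
river: ρ → (-40,50,9)
river: ρ → (9,58,-16)
river: ρ → (-16,38,39)
river: ρ → (39,40,-15)
river: ρ → (-15,50,24)
river: ρ → (24,46,-19)
river: ρ → (-19,30,40)
river: ρ → (40,50,-9)
river: ρ → (-9,58,16)
closes: descent 1, river 14
min |a| on river = 9

9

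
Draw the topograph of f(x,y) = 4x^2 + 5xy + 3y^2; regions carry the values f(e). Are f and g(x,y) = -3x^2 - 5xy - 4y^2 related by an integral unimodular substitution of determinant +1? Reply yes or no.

D₁ = -23, D₂ = -23
f: translate: b→-3 (≡5 mod 8), so (4,5,3)→(4,-3,2)
f: flip: (4,-3,2)→(2,3,4)
f: translate: b→-1 (≡3 mod 4), so (2,3,4)→(2,-1,3)
f: reduced (well bottom): (2,-1,3) with a≤c, −a<b≤a
g is negative-definite; reduce −g:
−g: translate: b→-1 (≡5 mod 6), so (3,5,4)→(3,-1,2)
−g: flip: (3,-1,2)→(2,1,3)
−g: reduced (well bottom): (2,1,3) with a≤c, −a<b≤a
flip sign back: reduced form of g is (-2,-1,-3)
reduced forms (2, -1, 3) vs (-2, -1, -3) ⇒ inequivalent

no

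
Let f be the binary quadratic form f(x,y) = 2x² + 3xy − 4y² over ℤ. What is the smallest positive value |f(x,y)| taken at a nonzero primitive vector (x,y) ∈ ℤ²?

river: ρ → (-4,5,1)
river: ρ → (1,5,-4)
river: ρ → (-4,3,2)
river: ρ → (2,5,-2)
river: ρ → (-2,3,4)
river: ρ → (4,5,-1)
river: ρ → (-1,5,4)
river: ρ → (4,3,-2)
river: ρ → (-2,5,2)
river: ρ → (2,3,-4)
closes: descent 0, river 10
min |a| on river = 1

1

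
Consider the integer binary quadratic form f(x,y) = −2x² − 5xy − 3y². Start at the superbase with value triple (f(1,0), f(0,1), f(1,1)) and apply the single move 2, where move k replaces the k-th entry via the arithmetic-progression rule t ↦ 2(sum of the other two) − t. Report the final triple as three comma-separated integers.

start (-2,-3,-10) = (f(1,0),f(0,1),f(1,1))
replace slot 2: 2·((-2)+(-10)) − (-3) = -21 → (-2,-21,-10)

-2,-21,-10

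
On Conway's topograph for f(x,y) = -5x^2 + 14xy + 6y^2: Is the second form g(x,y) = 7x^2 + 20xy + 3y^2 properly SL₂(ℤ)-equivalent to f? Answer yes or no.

D₁ = 316, D₂ = 316
river cycle of f (length 6): (6, 10, -9), (-9, 8, 7), (7, 6, -10), (-10, 14, 3), (3, 16, -5), (-5, 14, 6)
river cycle of g (length 6): (3, 16, -5), (-5, 14, 6), (6, 10, -9), (-9, 8, 7), (7, 6, -10), (-10, 14, 3)
cycles coincide ⇒ equivalent

yes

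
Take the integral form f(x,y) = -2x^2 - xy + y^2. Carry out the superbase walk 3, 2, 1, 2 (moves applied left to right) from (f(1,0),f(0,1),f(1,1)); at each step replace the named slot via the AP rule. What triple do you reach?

start (-2,1,-2) = (f(1,0),f(0,1),f(1,1))
replace slot 3: 2·((-2)+1) − (-2) = 0 → (-2,1,0)
replace slot 2: 2·((-2)+0) − 1 = -5 → (-2,-5,0)
replace slot 1: 2·((-5)+0) − (-2) = -8 → (-8,-5,0)
replace slot 2: 2·((-8)+0) − (-5) = -11 → (-8,-11,0)

-8,-11,0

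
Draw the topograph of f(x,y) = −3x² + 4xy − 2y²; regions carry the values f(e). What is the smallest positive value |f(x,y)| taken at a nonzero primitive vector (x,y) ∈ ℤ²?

translate: b→2 (≡-4 mod 6), so (3,-4,2)→(3,2,1)
flip: (3,2,1)→(1,-2,3)
translate: b→0 (≡-2 mod 2), so (1,-2,3)→(1,0,2)
reduced (well bottom): (1,0,2) with a≤c, −a<b≤a
well minimum |f| = |-1| = 1 (negative-definite)

1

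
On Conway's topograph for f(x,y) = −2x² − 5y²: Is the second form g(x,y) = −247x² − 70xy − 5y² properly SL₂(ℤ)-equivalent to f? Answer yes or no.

D₁ = -40, D₂ = -40
f is negative-definite; reduce −f:
−f: reduced (well bottom): (2,0,5) with a≤c, −a<b≤a
flip sign back: reduced form of f is (-2,0,-5)
g is negative-definite; reduce −g:
−g: flip: (247,70,5)→(5,-70,247)
−g: translate: b→0 (≡-70 mod 10), so (5,-70,247)→(5,0,2)
−g: flip: (5,0,2)→(2,0,5)
−g: reduced (well bottom): (2,0,5) with a≤c, −a<b≤a
flip sign back: reduced form of g is (-2,0,-5)
reduced forms (-2, 0, -5) vs (-2, 0, -5) ⇒ equivalent

yes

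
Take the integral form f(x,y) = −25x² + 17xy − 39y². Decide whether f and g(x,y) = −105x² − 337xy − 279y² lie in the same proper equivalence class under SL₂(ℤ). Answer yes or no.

D₁ = -3611, D₂ = -3611
f is negative-definite; reduce −f:
−f: reduced (well bottom): (25,-17,39) with a≤c, −a<b≤a
flip sign back: reduced form of f is (-25,17,-39)
g is negative-definite; reduce −g:
−g: translate: b→-83 (≡337 mod 210), so (105,337,279)→(105,-83,25)
−g: flip: (105,-83,25)→(25,83,105)
−g: translate: b→-17 (≡83 mod 50), so (25,83,105)→(25,-17,39)
−g: reduced (well bottom): (25,-17,39) with a≤c, −a<b≤a
flip sign back: reduced form of g is (-25,17,-39)
reduced forms (-25, 17, -39) vs (-25, 17, -39) ⇒ equivalent

yes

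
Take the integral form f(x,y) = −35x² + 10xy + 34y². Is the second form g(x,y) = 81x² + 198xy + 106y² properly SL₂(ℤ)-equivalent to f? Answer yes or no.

D₁ = 4860, D₂ = 4860
river cycle of f (length 6): (34, 58, -11), (-11, 52, 49), (49, 46, -14), (-14, 66, 9), (9, 60, -35), (-35, 10, 34)
river cycle of g (length 6): (-11, 52, 49), (49, 46, -14), (-14, 66, 9), (9, 60, -35), (-35, 10, 34), (34, 58, -11)
cycles coincide ⇒ equivalent

yes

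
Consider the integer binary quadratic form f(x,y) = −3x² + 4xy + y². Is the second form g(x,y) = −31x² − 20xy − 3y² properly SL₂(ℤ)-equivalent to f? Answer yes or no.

D₁ = 28, D₂ = 28
river cycle of f (length 4): (1, 4, -3), (-3, 2, 2), (2, 2, -3), (-3, 4, 1)
river cycle of g (length 4): (-3, 2, 2), (2, 2, -3), (-3, 4, 1), (1, 4, -3)
cycles coincide ⇒ equivalent

yes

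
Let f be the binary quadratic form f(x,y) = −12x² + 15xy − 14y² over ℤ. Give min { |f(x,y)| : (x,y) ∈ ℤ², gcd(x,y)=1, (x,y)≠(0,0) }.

translate: b→9 (≡-15 mod 24), so (12,-15,14)→(12,9,11)
flip: (12,9,11)→(11,-9,12)
reduced (well bottom): (11,-9,12) with a≤c, −a<b≤a
well minimum |f| = |-11| = 11 (negative-definite)

11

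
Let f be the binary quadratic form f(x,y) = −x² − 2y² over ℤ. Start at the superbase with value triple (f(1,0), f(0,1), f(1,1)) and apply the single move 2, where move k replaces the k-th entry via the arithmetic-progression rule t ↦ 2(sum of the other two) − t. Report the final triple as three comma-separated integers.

start (-1,-2,-3) = (f(1,0),f(0,1),f(1,1))
replace slot 2: 2·((-1)+(-3)) − (-2) = -6 → (-1,-6,-3)

-1,-6,-3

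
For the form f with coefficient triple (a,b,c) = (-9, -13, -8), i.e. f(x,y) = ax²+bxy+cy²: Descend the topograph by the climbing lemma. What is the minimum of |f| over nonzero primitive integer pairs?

translate: b→-5 (≡13 mod 18), so (9,13,8)→(9,-5,4)
flip: (9,-5,4)→(4,5,9)
translate: b→-3 (≡5 mod 8), so (4,5,9)→(4,-3,8)
reduced (well bottom): (4,-3,8) with a≤c, −a<b≤a
well minimum |f| = |-4| = 4 (negative-definite)

4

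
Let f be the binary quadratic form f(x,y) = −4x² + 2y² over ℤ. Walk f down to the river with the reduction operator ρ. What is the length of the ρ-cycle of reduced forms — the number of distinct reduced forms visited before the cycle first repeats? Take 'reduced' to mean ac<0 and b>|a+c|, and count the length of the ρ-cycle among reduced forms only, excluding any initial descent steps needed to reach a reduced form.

D = 32, ⌊√D⌋ = 5
descent: ρ → (2,4,-2)  [lands on river]
river: ρ → (-2,4,2)
ρ-cycle length = 2 (tail of 1 descent step not counted)

2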